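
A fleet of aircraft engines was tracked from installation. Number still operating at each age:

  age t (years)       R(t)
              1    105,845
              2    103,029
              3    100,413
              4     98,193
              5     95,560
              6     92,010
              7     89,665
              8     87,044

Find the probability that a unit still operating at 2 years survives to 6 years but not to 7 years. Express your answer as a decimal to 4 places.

0.0228

This is the probability of reaching 6 but not 7, conditional on being operational at 2: (R(6) − R(7)) / R(2).
= (92,010 − 89,665) / 103,029 = 2,345 / 103,029 = 0.022761.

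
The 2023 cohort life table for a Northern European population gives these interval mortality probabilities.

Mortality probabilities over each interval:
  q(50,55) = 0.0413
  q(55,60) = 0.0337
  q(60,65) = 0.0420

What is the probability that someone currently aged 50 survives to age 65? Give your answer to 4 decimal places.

Chaining the interval survival probabilities: (1 − 0.0413) × (1 − 0.0337) × (1 − 0.0420).
= 0.9587 × 0.9663 × 0.9580 = 0.887483.

0.8875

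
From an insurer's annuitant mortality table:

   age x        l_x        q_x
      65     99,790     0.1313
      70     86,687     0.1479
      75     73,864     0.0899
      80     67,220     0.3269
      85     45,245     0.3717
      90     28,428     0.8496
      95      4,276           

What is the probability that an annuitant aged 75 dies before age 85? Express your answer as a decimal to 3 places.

0.387

P(die before 85 | alive at 75) = 1 − l_85/l_75 = 1 − 45,245/73,864 = (28,619)/73,864 = 0.387455.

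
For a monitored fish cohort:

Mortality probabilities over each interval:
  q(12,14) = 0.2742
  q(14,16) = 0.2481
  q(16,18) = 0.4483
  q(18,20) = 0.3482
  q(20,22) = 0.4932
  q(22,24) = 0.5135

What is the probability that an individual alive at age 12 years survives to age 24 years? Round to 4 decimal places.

Survival from 12 to 24 is the product of surviving each interval: (1 − 0.2742) × (1 − 0.2481) × (1 − 0.4483) × (1 − 0.3482) × (1 − 0.4932) × (1 − 0.5135).
= 0.7258 × 0.7519 × 0.5517 × 0.6518 × 0.5068 × 0.4865 = 0.048385.

0.0484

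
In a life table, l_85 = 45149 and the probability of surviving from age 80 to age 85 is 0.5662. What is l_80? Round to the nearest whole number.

l_80 = l_85 / p = 45149 / 0.5662 = 79740.

79740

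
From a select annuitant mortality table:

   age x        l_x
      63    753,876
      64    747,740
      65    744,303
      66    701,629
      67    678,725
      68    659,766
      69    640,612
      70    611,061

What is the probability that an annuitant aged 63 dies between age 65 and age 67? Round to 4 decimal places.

We want 2|2q63 = (l_65 − l_67)/l_63.
This is the probability of reaching 65 but not 67, conditional on being alive at 63: (l_65 − l_67) / l_63.
= (744,303 − 678,725) / 753,876 = 65,578 / 753,876 = 0.086988.

0.0870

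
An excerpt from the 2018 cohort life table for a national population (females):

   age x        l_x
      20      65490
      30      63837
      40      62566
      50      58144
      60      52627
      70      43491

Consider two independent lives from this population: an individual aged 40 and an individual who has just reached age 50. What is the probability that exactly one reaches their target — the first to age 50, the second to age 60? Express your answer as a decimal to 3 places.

p₁ = l_50/l_40 = 58144/62566 = 0.929323; p₂ = l_60/l_50 = 52627/58144 = 0.905115.
P(exactly one) = p₁(1−p₂) + (1−p₁)p₂ = 0.088179 + 0.063971 = 0.152150.

0.152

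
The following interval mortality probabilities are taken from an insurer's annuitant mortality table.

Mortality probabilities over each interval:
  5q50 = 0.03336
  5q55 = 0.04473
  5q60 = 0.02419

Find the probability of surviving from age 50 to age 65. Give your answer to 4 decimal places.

0.9011

15p50 = (1 − 0.03336) × (1 − 0.04473) × (1 − 0.02419).
= 0.96664 × 0.95527 × 0.97581 = 0.901065.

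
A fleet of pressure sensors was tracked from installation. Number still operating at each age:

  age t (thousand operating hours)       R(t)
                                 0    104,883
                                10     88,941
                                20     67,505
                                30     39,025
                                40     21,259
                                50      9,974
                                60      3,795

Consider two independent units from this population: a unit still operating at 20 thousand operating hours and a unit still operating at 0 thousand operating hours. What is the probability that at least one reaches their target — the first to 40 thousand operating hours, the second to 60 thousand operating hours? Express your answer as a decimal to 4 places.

p₁ = R(40)/R(20) = 21,259/67,505 = 0.314925; p₂ = R(60)/R(0) = 3,795/104,883 = 0.036183.
P(at least one) = 1 − (1−p₁)(1−p₂) = 1 − 0.685075 × 0.963817 = 0.339713.

0.3397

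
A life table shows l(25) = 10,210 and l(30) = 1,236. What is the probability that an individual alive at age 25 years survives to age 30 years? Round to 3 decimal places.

0.121

The conditional survival probability is l(30)/l(25) = 1,236/10,210 = 0.121058.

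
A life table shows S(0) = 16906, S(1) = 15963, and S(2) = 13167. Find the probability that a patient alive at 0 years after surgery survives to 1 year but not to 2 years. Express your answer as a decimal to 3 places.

0.165

This is the probability of reaching 1 but not 2, conditional on being alive at 0: (S(1) − S(2)) / S(0).
= (15963 − 13167) / 16906 = 2796 / 16906 = 0.165385.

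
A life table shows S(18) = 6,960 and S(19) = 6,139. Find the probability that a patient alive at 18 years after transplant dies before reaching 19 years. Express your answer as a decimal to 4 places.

0.1180

P(die before 19 | alive at 18) = 1 − S(19)/S(18) = 1 − 6,139/6,960 = (821)/6,960 = 0.117960.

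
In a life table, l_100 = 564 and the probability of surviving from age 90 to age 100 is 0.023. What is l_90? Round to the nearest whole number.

l_90 = l_100 / p = 564 / 0.023 = 24522.

24522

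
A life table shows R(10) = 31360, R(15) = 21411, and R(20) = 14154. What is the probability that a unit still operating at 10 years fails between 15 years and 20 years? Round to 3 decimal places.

This is the probability of reaching 15 but not 20, conditional on being operational at 10: (R(15) − R(20)) / R(10).
= (21411 − 14154) / 31360 = 7257 / 31360 = 0.231409.

0.231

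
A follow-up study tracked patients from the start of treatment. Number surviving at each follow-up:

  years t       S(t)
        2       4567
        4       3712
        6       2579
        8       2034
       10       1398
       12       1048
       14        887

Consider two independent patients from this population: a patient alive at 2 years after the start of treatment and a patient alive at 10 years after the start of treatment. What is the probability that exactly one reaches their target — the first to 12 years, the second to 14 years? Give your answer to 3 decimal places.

p₁ = S(12)/S(2) = 1048/4567 = 0.229472; p₂ = S(14)/S(10) = 887/1398 = 0.634478.
P(exactly one) = p₁(1−p₂) + (1−p₁)p₂ = 0.083877 + 0.488883 = 0.572760.

0.573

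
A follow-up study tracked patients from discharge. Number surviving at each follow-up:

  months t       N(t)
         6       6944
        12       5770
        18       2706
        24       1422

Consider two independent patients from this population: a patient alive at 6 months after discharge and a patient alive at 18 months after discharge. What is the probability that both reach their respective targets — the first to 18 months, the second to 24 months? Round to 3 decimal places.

p₁ = N(18)/N(6) = 2706/6944 = 0.389689; p₂ = N(24)/N(18) = 1422/2706 = 0.525499.
P(both) = p₁ × p₂ = 0.389689 × 0.525499 = 0.204781.

0.205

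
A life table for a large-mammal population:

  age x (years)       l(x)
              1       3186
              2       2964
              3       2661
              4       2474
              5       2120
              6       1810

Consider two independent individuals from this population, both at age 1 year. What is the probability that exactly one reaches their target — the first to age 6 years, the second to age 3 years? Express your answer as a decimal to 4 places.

p₁ = l(6)/l(1) = 1810/3186 = 0.568110; p₂ = l(3)/l(1) = 2661/3186 = 0.835217.
P(exactly one) = p₁(1−p₂) + (1−p₁)p₂ = 0.093615 + 0.360722 = 0.454337.

0.4543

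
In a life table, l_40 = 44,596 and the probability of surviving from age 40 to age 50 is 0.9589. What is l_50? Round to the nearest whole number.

42763

l_50 = l_40 × p = 44,596 × 0.9589 = 42763.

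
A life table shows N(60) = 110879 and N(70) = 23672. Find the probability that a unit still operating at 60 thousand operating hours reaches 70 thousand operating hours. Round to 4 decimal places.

The conditional survival probability is N(70)/N(60) = 23672/110879 = 0.213494.

0.2135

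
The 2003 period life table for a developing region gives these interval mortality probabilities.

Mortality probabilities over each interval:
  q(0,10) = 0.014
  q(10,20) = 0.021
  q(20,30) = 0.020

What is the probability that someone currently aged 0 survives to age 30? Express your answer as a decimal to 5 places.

0.94599

The overall survival probability is (1 − 0.014) × (1 − 0.021) × (1 − 0.020).
= 0.986 × 0.979 × 0.980 = 0.945988.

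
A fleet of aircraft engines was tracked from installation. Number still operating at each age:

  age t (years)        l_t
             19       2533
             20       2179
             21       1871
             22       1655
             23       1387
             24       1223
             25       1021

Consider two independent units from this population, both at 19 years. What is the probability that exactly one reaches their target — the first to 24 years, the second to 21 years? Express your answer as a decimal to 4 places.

0.5082

p₁ = l_24/l_19 = 1223/2533 = 0.482827; p₂ = l_21/l_19 = 1871/2533 = 0.738650.
P(exactly one) = p₁(1−p₂) + (1−p₁)p₂ = 0.126187 + 0.382010 = 0.508197.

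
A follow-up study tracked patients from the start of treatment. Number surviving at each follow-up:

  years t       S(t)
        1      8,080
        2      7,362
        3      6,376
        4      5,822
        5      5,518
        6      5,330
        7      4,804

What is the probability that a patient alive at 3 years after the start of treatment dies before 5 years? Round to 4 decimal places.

0.1346

P(die before 5 | alive at 3) = 1 − S(5)/S(3) = 1 − 5,518/6,376 = (858)/6,376 = 0.134567.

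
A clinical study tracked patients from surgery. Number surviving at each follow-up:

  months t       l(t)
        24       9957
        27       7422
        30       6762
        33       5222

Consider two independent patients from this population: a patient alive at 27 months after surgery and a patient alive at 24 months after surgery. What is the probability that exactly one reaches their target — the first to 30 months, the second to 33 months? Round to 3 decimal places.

0.480

p₁ = l(30)/l(27) = 6762/7422 = 0.911075; p₂ = l(33)/l(24) = 5222/9957 = 0.524455.
P(exactly one) = p₁(1−p₂) + (1−p₁)p₂ = 0.433257 + 0.046637 = 0.479894.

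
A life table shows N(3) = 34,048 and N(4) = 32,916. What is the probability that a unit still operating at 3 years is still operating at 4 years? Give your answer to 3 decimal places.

The conditional survival probability is N(4)/N(3) = 32,916/34,048 = 0.966753.

0.967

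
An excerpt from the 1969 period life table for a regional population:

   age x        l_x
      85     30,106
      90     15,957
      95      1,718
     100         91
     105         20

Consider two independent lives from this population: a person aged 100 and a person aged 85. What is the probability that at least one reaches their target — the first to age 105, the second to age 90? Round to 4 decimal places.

p₁ = l_105/l_100 = 20/91 = 0.219780; p₂ = l_90/l_85 = 15,957/30,106 = 0.530027.
P(at least one) = 1 − (1−p₁)(1−p₂) = 1 − 0.780220 × 0.469973 = 0.633318.

0.6333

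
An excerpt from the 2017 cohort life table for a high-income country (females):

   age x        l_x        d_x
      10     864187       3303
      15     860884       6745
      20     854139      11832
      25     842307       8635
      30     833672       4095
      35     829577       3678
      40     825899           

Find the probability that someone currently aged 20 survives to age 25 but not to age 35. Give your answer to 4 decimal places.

0.0149

We want 5|10q20 = (l_25 − l_35)/l_20.
This is the probability of reaching 25 but not 35, conditional on being alive at 20: (l_25 − l_35) / l_20.
= (842307 − 829577) / 854139 = 12730 / 854139 = 0.014904.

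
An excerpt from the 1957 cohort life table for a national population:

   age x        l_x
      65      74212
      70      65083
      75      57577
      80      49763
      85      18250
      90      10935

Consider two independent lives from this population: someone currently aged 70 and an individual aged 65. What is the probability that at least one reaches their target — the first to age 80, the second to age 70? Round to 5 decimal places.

p₁ = l_80/l_70 = 49763/65083 = 0.764608; p₂ = l_70/l_65 = 65083/74212 = 0.876988.
P(at least one) = 1 − (1−p₁)(1−p₂) = 1 − 0.235392 × 0.123012 = 0.971044.

0.97104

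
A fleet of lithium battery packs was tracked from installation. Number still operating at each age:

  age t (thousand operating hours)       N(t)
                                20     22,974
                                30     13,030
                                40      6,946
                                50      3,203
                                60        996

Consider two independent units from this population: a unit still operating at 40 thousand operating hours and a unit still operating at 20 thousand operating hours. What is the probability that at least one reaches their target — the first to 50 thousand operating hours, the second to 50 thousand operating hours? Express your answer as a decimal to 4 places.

0.5363

p₁ = N(50)/N(40) = 3,203/6,946 = 0.461129; p₂ = N(50)/N(20) = 3,203/22,974 = 0.139418.
P(at least one) = 1 − (1−p₁)(1−p₂) = 1 − 0.538871 × 0.860582 = 0.536257.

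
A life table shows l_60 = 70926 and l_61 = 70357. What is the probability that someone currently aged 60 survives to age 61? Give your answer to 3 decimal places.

0.992

The conditional survival probability is l_61/l_60 = 70357/70926 = 0.991978.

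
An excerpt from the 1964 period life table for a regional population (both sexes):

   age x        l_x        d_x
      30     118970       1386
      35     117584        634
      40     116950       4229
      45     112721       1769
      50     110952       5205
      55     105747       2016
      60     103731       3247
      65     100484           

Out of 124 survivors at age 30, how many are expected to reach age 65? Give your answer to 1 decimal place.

104.7

The relevant probability is 100484/118970 = 0.844616.
Expected number = 124 × 0.844616 = 104.7.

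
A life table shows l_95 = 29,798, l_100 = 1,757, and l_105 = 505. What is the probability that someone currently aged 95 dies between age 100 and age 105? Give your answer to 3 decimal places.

0.042

This is the probability of reaching 100 but not 105, conditional on being alive at 95: (l_100 − l_105) / l_95.
= (1,757 − 505) / 29,798 = 1,252 / 29,798 = 0.042016.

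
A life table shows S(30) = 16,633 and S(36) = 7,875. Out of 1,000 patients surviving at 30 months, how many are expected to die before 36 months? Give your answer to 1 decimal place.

The relevant probability is 1 − 7,875/16,633 = 0.526544.
Expected number = 1,000 × 0.526544 = 526.5.

526.5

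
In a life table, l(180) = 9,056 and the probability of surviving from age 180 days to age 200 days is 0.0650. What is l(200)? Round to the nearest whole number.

589

l(200) = l(180) × p = 9,056 × 0.0650 = 589.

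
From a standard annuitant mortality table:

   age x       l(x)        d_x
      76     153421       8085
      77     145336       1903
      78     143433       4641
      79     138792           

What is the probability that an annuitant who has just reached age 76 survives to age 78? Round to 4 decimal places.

The conditional survival probability is l(78)/l(76) = 143433/153421 = 0.934898.

0.9349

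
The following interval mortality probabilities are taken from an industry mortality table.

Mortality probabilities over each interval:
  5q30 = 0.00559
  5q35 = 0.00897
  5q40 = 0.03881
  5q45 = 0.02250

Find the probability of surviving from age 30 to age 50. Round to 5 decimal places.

The overall survival probability is (1 − 0.00559) × (1 − 0.00897) × (1 − 0.03881) × (1 − 0.02250).
= 0.99441 × 0.99103 × 0.96119 × 0.97750 = 0.925930.

0.92593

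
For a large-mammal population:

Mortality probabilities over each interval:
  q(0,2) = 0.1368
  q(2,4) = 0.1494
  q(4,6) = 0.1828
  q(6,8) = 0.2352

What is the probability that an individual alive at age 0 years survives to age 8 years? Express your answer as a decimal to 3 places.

Survival from 0 to 8 is the product of surviving each interval: (1 − 0.1368) × (1 − 0.1494) × (1 − 0.1828) × (1 − 0.2352).
= 0.8632 × 0.8506 × 0.8172 × 0.7648 = 0.458895.

0.459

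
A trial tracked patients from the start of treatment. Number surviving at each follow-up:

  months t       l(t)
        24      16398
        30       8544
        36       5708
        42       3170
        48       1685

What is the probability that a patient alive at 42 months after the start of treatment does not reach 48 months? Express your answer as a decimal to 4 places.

0.4685

P(die before 48 | alive at 42) = 1 − l(48)/l(42) = 1 − 1685/3170 = (1485)/3170 = 0.468454.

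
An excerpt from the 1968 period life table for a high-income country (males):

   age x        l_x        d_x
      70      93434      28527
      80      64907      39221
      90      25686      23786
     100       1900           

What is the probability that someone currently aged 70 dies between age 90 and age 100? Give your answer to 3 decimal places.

0.255

This is the probability of reaching 90 but not 100, conditional on being alive at 70: (l_90 − l_100) / l_70.
= (25686 − 1900) / 93434 = 23786 / 93434 = 0.254575.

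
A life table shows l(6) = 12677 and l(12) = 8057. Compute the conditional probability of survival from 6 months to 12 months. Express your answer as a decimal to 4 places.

The conditional survival probability is l(12)/l(6) = 8057/12677 = 0.635560.

0.6356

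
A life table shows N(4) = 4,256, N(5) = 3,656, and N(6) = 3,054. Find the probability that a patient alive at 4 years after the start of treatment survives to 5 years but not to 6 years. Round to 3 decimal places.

0.141

This is the probability of reaching 5 but not 6, conditional on being alive at 4: (N(5) − N(6)) / N(4).
= (3,656 − 3,054) / 4,256 = 602 / 4,256 = 0.141447.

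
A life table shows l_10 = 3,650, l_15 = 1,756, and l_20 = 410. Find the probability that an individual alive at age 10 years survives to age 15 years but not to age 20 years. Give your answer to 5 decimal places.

This is the probability of reaching 15 but not 20, conditional on being alive at 10: (l_15 − l_20) / l_10.
= (1,756 − 410) / 3,650 = 1,346 / 3,650 = 0.368767.

0.36877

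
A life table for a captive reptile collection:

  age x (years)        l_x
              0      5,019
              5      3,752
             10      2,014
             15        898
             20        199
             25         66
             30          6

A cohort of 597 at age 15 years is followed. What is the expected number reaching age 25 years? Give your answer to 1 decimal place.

43.9

The relevant probability is 66/898 = 0.073497.
Expected number = 597 × 0.073497 = 43.9.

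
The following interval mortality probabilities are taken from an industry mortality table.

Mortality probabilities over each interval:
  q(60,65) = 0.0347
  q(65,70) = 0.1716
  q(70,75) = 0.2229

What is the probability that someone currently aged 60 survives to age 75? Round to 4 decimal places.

Chaining the interval survival probabilities: (1 − 0.0347) × (1 − 0.1716) × (1 − 0.2229).
= 0.9653 × 0.8284 × 0.7771 = 0.621412.

0.6214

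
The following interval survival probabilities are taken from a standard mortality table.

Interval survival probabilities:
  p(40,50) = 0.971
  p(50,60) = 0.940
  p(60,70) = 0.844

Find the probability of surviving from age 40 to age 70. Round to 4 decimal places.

0.7704

P(survive 40→70) = 0.971 × 0.940 × 0.844.
= 0.770353.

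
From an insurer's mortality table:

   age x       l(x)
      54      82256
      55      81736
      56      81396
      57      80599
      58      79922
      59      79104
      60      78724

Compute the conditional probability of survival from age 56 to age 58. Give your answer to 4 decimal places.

0.9819

The conditional survival probability is l(58)/l(56) = 79922/81396 = 0.981891.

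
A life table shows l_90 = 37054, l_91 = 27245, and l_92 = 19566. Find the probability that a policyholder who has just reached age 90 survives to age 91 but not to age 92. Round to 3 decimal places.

0.207

We want 1|1q90 = (l_91 − l_92)/l_90.
This is the probability of reaching 91 but not 92, conditional on being alive at 90: (l_91 − l_92) / l_90.
= (27245 − 19566) / 37054 = 7679 / 37054 = 0.207238.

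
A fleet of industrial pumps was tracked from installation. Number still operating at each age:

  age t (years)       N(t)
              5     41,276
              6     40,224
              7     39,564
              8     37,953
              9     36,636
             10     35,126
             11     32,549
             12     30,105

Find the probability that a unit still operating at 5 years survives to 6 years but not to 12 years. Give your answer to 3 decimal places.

0.245

This is the probability of reaching 6 but not 12, conditional on being operational at 5: (N(6) − N(12)) / N(5).
= (40,224 − 30,105) / 41,276 = 10,119 / 41,276 = 0.245155.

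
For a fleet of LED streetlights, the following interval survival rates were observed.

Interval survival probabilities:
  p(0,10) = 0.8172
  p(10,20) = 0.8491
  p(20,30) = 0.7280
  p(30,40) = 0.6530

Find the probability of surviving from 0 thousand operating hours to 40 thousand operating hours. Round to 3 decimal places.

0.330

The overall survival probability is 0.8172 × 0.8491 × 0.7280 × 0.6530.
= 0.329862.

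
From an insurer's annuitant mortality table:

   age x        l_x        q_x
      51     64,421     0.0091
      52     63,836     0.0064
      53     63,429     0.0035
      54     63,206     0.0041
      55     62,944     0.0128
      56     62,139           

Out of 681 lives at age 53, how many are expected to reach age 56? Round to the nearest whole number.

667

The relevant probability is 62,139/63,429 = 0.979662.
Expected number = 681 × 0.979662 = 667.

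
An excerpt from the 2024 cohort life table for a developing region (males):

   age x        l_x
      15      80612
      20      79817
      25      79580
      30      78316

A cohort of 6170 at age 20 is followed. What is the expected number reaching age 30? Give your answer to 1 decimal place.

6054.0

The relevant probability is 78316/79817 = 0.981194.
Expected number = 6170 × 0.981194 = 6054.0.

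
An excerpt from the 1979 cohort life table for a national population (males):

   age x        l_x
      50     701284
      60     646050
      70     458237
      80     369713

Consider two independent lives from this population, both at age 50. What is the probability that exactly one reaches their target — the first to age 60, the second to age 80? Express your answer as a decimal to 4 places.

0.4771

p₁ = l_60/l_50 = 646050/701284 = 0.921239; p₂ = l_80/l_50 = 369713/701284 = 0.527194.
P(exactly one) = p₁(1−p₂) + (1−p₁)p₂ = 0.435567 + 0.041522 = 0.477090.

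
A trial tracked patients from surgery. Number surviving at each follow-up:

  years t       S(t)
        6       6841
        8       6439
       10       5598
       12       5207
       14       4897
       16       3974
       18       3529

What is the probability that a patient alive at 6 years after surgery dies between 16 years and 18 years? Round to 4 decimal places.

0.0650

This is the probability of reaching 16 but not 18, conditional on being alive at 6: (S(16) − S(18)) / S(6).
= (3974 − 3529) / 6841 = 445 / 6841 = 0.065049.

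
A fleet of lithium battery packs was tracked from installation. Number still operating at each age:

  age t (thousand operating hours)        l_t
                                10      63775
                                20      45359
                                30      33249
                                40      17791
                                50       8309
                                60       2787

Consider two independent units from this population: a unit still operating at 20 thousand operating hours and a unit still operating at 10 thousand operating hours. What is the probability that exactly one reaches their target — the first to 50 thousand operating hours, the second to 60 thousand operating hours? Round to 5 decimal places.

p₁ = l_50/l_20 = 8309/45359 = 0.183183; p₂ = l_60/l_10 = 2787/63775 = 0.043701.
P(exactly one) = p₁(1−p₂) + (1−p₁)p₂ = 0.175178 + 0.035696 = 0.210873.

0.21087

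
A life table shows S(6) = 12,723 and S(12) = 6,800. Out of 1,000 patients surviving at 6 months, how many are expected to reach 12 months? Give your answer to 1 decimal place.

The relevant probability is 6,800/12,723 = 0.534465.
Expected number = 1,000 × 0.534465 = 534.5.

534.5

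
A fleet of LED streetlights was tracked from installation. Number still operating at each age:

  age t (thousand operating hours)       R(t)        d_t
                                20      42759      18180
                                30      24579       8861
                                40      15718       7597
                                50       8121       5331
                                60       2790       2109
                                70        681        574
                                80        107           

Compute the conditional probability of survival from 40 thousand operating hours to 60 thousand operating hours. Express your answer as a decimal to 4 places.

0.1775

The conditional survival probability is R(60)/R(40) = 2790/15718 = 0.177503.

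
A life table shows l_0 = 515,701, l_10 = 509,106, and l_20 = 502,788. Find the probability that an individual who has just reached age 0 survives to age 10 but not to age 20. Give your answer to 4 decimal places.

0.0123

We want 10|10q0 = (l_10 − l_20)/l_0.
This is the probability of reaching 10 but not 20, conditional on being alive at 0: (l_10 − l_20) / l_0.
= (509,106 − 502,788) / 515,701 = 6,318 / 515,701 = 0.012251.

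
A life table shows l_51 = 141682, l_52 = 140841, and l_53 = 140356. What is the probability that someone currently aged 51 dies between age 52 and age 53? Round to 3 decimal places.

0.003

We want 1|1q51 = (l_52 − l_53)/l_51.
This is the probability of reaching 52 but not 53, conditional on being alive at 51: (l_52 − l_53) / l_51.
= (140841 − 140356) / 141682 = 485 / 141682 = 0.003423.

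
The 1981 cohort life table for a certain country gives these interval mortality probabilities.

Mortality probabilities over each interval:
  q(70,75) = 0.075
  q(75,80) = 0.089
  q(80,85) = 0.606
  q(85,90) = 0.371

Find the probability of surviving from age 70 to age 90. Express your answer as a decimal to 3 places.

0.209

Chaining the interval survival probabilities: (1 − 0.075) × (1 − 0.089) × (1 − 0.606) × (1 − 0.371).
= 0.925 × 0.911 × 0.394 × 0.629 = 0.208837.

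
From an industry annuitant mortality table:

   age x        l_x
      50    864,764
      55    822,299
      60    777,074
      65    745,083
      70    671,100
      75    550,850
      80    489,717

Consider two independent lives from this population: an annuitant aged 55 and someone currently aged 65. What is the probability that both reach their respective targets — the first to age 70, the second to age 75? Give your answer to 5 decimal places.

0.60337

p₁ = l_70/l_55 = 671,100/822,299 = 0.816126; p₂ = l_75/l_65 = 550,850/745,083 = 0.739314.
P(both) = p₁ × p₂ = 0.816126 × 0.739314 = 0.603373.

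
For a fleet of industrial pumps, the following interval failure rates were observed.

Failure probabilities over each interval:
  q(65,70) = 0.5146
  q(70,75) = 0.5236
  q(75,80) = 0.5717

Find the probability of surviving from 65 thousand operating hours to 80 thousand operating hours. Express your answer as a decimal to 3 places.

P(survive 65→80) = (1 − 0.5146) × (1 − 0.5236) × (1 − 0.5717).
= 0.4854 × 0.4764 × 0.4283 = 0.099042.

0.099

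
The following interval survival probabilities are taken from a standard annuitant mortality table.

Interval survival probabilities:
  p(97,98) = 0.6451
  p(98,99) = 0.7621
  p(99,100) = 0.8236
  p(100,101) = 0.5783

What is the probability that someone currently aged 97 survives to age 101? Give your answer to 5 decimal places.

0.23416

P(survive 97→101) = 0.6451 × 0.7621 × 0.8236 × 0.5783.
= 0.234158.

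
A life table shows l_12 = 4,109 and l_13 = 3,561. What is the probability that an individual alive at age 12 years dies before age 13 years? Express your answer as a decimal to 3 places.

0.133

P(die before 13 | alive at 12) = 1 − l_13/l_12 = 1 − 3,561/4,109 = (548)/4,109 = 0.133366.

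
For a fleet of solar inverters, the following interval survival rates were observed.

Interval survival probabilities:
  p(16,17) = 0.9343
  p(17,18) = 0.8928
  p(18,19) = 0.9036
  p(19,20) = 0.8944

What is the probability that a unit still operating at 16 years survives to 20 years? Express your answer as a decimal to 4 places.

0.6741

P(survive 16→20) = 0.9343 × 0.8928 × 0.9036 × 0.8944.
= 0.674138.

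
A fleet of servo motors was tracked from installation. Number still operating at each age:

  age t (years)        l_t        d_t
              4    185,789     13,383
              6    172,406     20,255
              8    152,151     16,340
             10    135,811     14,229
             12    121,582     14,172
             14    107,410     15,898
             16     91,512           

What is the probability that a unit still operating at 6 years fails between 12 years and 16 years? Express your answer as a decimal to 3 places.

0.174

This is the probability of reaching 12 but not 16, conditional on being operational at 6: (l_12 − l_16) / l_6.
= (121,582 − 91,512) / 172,406 = 30,070 / 172,406 = 0.174414.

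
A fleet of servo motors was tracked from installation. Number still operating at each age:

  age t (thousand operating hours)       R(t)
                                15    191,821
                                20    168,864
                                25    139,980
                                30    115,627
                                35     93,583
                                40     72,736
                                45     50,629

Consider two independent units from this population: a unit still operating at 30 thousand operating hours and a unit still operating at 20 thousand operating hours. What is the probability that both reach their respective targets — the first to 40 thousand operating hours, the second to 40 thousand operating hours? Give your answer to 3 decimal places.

p₁ = R(40)/R(30) = 72,736/115,627 = 0.629057; p₂ = R(40)/R(20) = 72,736/168,864 = 0.430737.
P(both) = p₁ × p₂ = 0.629057 × 0.430737 = 0.270958.

0.271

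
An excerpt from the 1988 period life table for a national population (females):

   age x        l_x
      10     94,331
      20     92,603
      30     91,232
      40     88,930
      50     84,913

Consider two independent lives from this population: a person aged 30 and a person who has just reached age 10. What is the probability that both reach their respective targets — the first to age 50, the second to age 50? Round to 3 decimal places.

0.838

p₁ = l_50/l_30 = 84,913/91,232 = 0.930737; p₂ = l_50/l_10 = 84,913/94,331 = 0.900160.
P(both) = p₁ × p₂ = 0.930737 × 0.900160 = 0.837812.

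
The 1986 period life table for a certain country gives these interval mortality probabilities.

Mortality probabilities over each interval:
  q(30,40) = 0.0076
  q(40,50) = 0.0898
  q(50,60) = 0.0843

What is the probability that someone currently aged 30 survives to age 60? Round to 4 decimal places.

The overall survival probability is (1 − 0.0076) × (1 − 0.0898) × (1 − 0.0843).
= 0.9924 × 0.9102 × 0.9157 = 0.827136.

0.8271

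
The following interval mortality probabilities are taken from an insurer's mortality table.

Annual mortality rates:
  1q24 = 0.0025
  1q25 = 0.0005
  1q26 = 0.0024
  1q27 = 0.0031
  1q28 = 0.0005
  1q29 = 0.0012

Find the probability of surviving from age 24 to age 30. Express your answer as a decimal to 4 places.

Survival from 24 to 30 is the product of surviving each interval: (1 − 0.0025) × (1 − 0.0005) × (1 − 0.0024) × (1 − 0.0031) × (1 − 0.0005) × (1 − 0.0012).
= 0.9975 × 0.9995 × 0.9976 × 0.9969 × 0.9995 × 0.9988 = 0.989840.

0.9898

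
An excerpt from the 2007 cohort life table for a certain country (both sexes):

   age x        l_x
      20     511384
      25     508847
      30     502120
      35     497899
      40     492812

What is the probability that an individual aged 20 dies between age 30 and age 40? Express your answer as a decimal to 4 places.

We want 10|10q20 = (l_30 − l_40)/l_20.
This is the probability of reaching 30 but not 40, conditional on being alive at 20: (l_30 − l_40) / l_20.
= (502120 − 492812) / 511384 = 9308 / 511384 = 0.018202.

0.0182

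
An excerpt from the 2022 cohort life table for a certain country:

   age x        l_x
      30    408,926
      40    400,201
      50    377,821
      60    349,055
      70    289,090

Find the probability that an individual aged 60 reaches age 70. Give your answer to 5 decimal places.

0.82821

We want 10p60 = l_70/l_60.
The conditional survival probability is l_70/l_60 = 289,090/349,055 = 0.828208.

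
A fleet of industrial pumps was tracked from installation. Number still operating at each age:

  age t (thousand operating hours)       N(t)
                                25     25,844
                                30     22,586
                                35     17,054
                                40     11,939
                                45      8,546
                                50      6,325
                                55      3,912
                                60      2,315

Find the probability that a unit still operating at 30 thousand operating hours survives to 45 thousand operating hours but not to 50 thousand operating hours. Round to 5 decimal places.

This is the probability of reaching 45 but not 50, conditional on being operational at 30: (N(45) − N(50)) / N(30).
= (8,546 − 6,325) / 22,586 = 2,221 / 22,586 = 0.098335.

0.09834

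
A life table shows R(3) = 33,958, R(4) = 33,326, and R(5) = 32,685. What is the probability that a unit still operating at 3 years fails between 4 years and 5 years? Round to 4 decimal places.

This is the probability of reaching 4 but not 5, conditional on being operational at 3: (R(4) − R(5)) / R(3).
= (33,326 − 32,685) / 33,958 = 641 / 33,958 = 0.018876.

0.0189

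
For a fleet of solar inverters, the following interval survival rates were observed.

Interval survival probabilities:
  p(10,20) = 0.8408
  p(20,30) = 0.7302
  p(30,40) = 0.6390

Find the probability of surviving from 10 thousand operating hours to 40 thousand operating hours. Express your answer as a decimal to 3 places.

The overall survival probability is 0.8408 × 0.7302 × 0.6390.
= 0.392315.

0.392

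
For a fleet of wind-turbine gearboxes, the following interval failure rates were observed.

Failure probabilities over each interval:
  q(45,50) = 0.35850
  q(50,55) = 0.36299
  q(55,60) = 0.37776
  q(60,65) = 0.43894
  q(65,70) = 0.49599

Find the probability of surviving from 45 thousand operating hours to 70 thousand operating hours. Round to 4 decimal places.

Chaining the interval survival probabilities: (1 − 0.35850) × (1 − 0.36299) × (1 − 0.37776) × (1 − 0.43894) × (1 − 0.49599).
= 0.64150 × 0.63701 × 0.62224 × 0.56106 × 0.50401 = 0.071903.

0.0719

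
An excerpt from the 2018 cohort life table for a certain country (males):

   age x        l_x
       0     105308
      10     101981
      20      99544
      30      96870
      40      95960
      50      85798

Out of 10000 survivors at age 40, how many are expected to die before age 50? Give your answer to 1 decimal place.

1059.0

The relevant probability is 1 − 85798/95960 = 0.105898.
Expected number = 10000 × 0.105898 = 1059.0.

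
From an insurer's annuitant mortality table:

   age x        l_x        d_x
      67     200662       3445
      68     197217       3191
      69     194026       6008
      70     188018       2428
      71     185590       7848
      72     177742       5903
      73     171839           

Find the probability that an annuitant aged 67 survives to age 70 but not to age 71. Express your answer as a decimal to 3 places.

0.012

We want 3|1q67 = (l_70 − l_71)/l_67.
This is the probability of reaching 70 but not 71, conditional on being alive at 67: (l_70 − l_71) / l_67.
= (188018 − 185590) / 200662 = 2428 / 200662 = 0.012100.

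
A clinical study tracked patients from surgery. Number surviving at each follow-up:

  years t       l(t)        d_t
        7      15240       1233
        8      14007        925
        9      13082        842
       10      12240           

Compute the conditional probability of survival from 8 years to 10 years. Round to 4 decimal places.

0.8738

The conditional survival probability is l(10)/l(8) = 12240/14007 = 0.873849.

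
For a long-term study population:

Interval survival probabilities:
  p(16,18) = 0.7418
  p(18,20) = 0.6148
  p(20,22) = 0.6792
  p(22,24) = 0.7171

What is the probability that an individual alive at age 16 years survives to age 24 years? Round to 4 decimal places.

The overall survival probability is 0.7418 × 0.6148 × 0.6792 × 0.7171.
= 0.222125.

0.2221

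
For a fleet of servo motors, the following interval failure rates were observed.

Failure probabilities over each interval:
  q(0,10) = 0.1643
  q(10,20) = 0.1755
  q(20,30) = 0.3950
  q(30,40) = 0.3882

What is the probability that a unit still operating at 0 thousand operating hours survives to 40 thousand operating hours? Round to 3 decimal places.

0.255

Survival from 0 to 40 is the product of surviving each interval: (1 − 0.1643) × (1 − 0.1755) × (1 − 0.3950) × (1 − 0.3882).
= 0.8357 × 0.8245 × 0.6050 × 0.6118 = 0.255039.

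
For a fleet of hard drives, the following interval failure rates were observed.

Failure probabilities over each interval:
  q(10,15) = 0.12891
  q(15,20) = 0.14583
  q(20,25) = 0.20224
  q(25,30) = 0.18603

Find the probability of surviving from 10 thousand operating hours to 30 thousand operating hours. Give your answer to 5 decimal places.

P(survive 10→30) = (1 − 0.12891) × (1 − 0.14583) × (1 − 0.20224) × (1 − 0.18603).
= 0.87109 × 0.85417 × 0.79776 × 0.81397 = 0.483157.

0.48316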